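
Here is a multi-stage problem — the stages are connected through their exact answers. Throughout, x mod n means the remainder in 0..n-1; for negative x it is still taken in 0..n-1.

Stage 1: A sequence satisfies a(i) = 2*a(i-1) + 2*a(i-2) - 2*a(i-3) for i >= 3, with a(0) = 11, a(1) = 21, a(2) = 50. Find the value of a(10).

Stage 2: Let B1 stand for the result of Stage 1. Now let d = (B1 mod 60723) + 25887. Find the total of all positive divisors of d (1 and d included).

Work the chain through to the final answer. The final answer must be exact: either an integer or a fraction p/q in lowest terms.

Stage 1: a(3) = 2*(50) + 2*(21) - 2*(11) = 120; iterating: a(3)=120, a(4)=298, a(5)=736, a(6)=1828, a(7)=4532, a(8)=11248, a(9)=27904, a(10)=69240; answer 69240
Stage 2: B1 = 69240; d = 34404; 34404 = 2^2 * 3 * 47 * 61; sigma = (1 + 2 + 4) * (1 + 3) * (1 + 47) * (1 + 61) = 7 * 4 * 48 * 62 = 83328; answer 83328

83328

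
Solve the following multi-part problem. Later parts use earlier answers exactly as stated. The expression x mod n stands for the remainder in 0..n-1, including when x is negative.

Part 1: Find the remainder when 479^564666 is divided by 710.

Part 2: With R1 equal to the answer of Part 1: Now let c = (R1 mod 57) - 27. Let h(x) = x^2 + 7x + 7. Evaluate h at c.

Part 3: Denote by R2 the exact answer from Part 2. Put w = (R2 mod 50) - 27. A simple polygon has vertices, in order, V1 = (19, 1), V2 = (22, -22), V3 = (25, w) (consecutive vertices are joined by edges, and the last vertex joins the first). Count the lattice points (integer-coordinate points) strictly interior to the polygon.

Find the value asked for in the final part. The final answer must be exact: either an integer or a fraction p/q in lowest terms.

27

Part 1: squarings mod 710: 479^1=479, 479^2=111, 479^4=251, 479^8=521, 479^16=221, 479^32=561, 479^64=191, 479^128=271, 479^256=311, 479^512=161, 479^1024=361, 479^2048=391, 479^4096=231, 479^8192=111, 479^16384=251, 479^32768=521, 479^65536=221, 479^131072=561, 479^262144=191, 479^524288=271; 479^564666 = 479^2 * 479^8 * 479^16 * 479^32 * 479^128 * 479^256 * 479^1024 * 479^2048 * 479^4096 * 479^32768 * 479^524288 = 311 (mod 710); answer 311
Part 2: R1 = 311; c = -1; 1*(-1)^2 + 7*(-1)^1 + 7 = (1) + (-7) + (7) = 1; answer 1
Part 3: R2 = 1; w = -26; cross terms: (19*-22 - 22*1)=-440, (22*-26 - 25*-22)=-22, (25*1 - 19*-26)=519; twice the area = |57| = 57; area = 57/2; boundary points = 1 + 1 + 3 = 5; strictly interior points = area - boundary/2 + 1 = 27; answer 27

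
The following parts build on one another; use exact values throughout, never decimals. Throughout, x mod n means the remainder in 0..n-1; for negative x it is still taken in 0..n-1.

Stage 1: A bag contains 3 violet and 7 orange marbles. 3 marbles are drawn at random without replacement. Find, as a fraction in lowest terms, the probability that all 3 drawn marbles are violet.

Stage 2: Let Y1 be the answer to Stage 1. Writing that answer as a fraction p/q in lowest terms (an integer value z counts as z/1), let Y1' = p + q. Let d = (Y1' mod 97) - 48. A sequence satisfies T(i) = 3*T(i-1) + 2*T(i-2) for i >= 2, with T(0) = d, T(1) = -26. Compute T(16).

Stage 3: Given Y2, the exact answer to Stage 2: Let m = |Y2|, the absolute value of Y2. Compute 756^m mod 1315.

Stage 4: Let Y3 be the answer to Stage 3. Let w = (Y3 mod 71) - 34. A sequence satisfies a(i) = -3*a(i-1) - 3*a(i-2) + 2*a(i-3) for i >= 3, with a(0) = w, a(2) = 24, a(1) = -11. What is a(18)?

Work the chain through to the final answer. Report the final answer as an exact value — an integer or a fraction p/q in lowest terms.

-2426665

Stage 1: total draws C(10,3) = 120; favorable C(3,3) = 1; P = 1/120; answer 1/120
Stage 2: Y1 = 1/120; threaded value p + q = 121; d = -24; T(2) = 3*(-26) + 2*(-24) = -126; iterating: T(2)=-126, T(3)=-430, T(4)=-1542, T(5)=-5486, T(6)=-19542, T(7)=-69598, T(8)=-247878, T(9)=-882830, T(10)=-3144246, T(11)=-11198398, T(12)=-39883686, T(13)=-142047854, T(14)=-505910934, T(15)=-1801828510, T(16)=-6417307398; answer -6417307398
Stage 3: Y2 = -6417307398; m = 6417307398; squarings mod 1315: 756^1=756, 756^2=826, 756^4=1106, 756^8=286, 756^16=266, 756^32=1061, 756^64=81, 756^128=1301, 756^256=196, 756^512=281, 756^1024=61, 756^2048=1091, 756^4096=206, 756^8192=356, 756^16384=496, 756^32768=111, 756^65536=486, 756^131072=811, 756^262144=221, 756^524288=186, 756^1048576=406, 756^2097152=461, 756^4194304=806, 756^8388608=26, 756^16777216=676, 756^33554432=671, 756^67108864=511, 756^134217728=751, 756^268435456=1181, 756^536870912=861, 756^1073741824=976, 756^2147483648=516, 756^4294967296=626; 756^6417307398 = 756^2 * 756^4 * 756^256 * 756^512 * 756^1024 * 756^4096 * 756^16384 * 756^8388608 * 756^33554432 * 756^67108864 * 756^134217728 * 756^268435456 * 756^536870912 * 756^1073741824 * 756^4294967296 = 891 (mod 1315); answer 891
Stage 4: Y3 = 891; w = 5; a(3) = -3*(24) - 3*(-11) + 2*(5) = -29; iterating: a(3)=-29, a(4)=-7, a(5)=156, a(6)=-505, a(7)=1033, a(8)=-1272, a(9)=-293, a(10)=6761, a(11)=-21948, a(12)=44975, a(13)=-55559, a(14)=-12144, a(15)=293059, a(16)=-953863, a(17)=1958124, a(18)=-2426665; answer -2426665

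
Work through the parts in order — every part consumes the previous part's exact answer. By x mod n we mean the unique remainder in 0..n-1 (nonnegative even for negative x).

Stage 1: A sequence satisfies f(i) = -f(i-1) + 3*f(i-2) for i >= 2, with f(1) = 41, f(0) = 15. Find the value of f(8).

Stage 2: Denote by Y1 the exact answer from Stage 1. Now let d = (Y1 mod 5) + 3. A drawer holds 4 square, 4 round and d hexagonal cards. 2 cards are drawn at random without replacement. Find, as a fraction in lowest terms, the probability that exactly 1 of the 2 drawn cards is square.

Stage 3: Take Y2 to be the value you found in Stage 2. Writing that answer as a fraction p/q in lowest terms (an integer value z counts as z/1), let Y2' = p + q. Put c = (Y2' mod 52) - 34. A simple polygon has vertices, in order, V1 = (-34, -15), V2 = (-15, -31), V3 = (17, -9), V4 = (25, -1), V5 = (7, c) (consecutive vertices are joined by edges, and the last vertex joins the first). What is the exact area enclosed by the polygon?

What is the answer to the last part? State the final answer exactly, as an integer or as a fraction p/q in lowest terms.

Stage 1: f(2) = -1*(41) + 3*(15) = 4; iterating: f(2)=4, f(3)=119, f(4)=-107, f(5)=464, f(6)=-785, f(7)=2177, f(8)=-4532; answer -4532
Stage 2: Y1 = -4532; d = 6; total draws C(14,2) = 91; favorable C(4,1)*C(10,1) = 40; P = 40/91; answer 40/91
Stage 3: Y2 = 40/91; threaded value p + q = 131; c = -7; cross terms: (-34*-31 - -15*-15)=829, (-15*-9 - 17*-31)=662, (17*-1 - 25*-9)=208, (25*-7 - 7*-1)=-168, (7*-15 - -34*-7)=-343; twice the area = |1188| = 1188; area = 594; answer 594

594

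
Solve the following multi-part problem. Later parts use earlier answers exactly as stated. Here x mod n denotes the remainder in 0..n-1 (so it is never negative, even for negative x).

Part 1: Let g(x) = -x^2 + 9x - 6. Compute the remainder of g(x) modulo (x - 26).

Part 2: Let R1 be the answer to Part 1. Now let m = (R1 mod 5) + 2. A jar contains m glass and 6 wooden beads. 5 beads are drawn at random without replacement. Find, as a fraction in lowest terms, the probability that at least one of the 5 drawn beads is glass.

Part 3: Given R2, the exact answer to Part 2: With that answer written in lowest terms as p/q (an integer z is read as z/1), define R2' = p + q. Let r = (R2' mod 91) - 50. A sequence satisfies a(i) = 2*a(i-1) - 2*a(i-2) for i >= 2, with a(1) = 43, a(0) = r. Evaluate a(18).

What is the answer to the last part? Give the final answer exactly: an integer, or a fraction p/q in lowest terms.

Part 1: remainder = value at the root: -1*(26)^2 + 9*(26)^1 - 6 = (-676) + (234) + (-6) = -448; answer -448
Part 2: R1 = -448; m = 4; total draws C(10,5) = 252; complement C(6,5) = 6; favorable 252 - 6 = 246; P = 41/42; answer 41/42
Part 3: R2 = 41/42; threaded value p + q = 83; r = 33; a(2) = 2*(43) - 2*(33) = 20; iterating: a(2)=20, a(3)=-46, a(4)=-132, a(5)=-172, a(6)=-80, a(7)=184, a(8)=528, a(9)=688, a(10)=320, a(11)=-736, a(12)=-2112, a(13)=-2752, a(14)=-1280, a(15)=2944, a(16)=8448, a(17)=11008, a(18)=5120; answer 5120

5120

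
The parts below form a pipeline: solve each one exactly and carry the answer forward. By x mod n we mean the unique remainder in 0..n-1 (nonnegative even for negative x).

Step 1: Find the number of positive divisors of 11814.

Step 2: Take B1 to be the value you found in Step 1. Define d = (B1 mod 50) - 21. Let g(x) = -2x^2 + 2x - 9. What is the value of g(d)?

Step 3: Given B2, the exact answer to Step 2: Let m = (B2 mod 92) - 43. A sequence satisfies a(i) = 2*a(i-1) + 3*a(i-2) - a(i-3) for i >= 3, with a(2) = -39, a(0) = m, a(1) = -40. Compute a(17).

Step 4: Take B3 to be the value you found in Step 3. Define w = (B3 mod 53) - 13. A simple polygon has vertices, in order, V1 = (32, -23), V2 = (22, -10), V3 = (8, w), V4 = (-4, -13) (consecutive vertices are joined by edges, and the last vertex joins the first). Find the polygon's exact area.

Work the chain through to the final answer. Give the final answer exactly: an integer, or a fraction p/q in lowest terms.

Step 1: 11814 = 2 * 3 * 11 * 179; number of divisors = (1+1) * (1+1) * (1+1) * (1+1) = 16; answer 16
Step 2: B1 = 16; d = -5; -2*(-5)^2 + 2*(-5)^1 - 9 = (-50) + (-10) + (-9) = -69; answer -69
Step 3: B2 = -69; m = -20; a(3) = 2*(-39) + 3*(-40) - 1*(-20) = -178; iterating: a(3)=-178, a(4)=-433, a(5)=-1361, a(6)=-3843, a(7)=-11336, a(8)=-32840, a(9)=-95845, a(10)=-278874, a(11)=-812443, a(12)=-2365663, a(13)=-6889781, a(14)=-20064108, a(15)=-58431896, a(16)=-170166335, a(17)=-495564250; answer -495564250
Step 4: B3 = -495564250; w = -6; cross terms: (32*-10 - 22*-23)=186, (22*-6 - 8*-10)=-52, (8*-13 - -4*-6)=-128, (-4*-23 - 32*-13)=508; twice the area = |514| = 514; area = 257; answer 257

257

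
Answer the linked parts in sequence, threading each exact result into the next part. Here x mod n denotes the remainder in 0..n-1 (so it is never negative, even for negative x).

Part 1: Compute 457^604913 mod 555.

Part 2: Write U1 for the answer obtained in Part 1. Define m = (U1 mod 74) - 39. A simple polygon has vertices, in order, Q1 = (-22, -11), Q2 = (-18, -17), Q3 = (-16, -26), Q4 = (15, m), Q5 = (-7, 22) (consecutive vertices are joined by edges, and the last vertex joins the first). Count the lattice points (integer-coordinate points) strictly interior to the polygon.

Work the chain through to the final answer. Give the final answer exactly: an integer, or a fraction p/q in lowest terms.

Part 1: squarings mod 555: 457^1=457, 457^2=169, 457^4=256, 457^8=46, 457^16=451, 457^32=271, 457^64=181, 457^128=16, 457^256=256, 457^512=46, 457^1024=451, 457^2048=271, 457^4096=181, 457^8192=16, 457^16384=256, 457^32768=46, 457^65536=451, 457^131072=271, 457^262144=181, 457^524288=16; 457^604913 = 457^1 * 457^16 * 457^32 * 457^64 * 457^128 * 457^512 * 457^2048 * 457^4096 * 457^8192 * 457^65536 * 457^524288 = 442 (mod 555); answer 442
Part 2: U1 = 442; m = 33; cross terms: (-22*-17 - -18*-11)=176, (-18*-26 - -16*-17)=196, (-16*33 - 15*-26)=-138, (15*22 - -7*33)=561, (-7*-11 - -22*22)=561; twice the area = |1356| = 1356; area = 678; boundary points = 2 + 1 + 1 + 11 + 3 = 18; strictly interior points = area - boundary/2 + 1 = 670; answer 670

670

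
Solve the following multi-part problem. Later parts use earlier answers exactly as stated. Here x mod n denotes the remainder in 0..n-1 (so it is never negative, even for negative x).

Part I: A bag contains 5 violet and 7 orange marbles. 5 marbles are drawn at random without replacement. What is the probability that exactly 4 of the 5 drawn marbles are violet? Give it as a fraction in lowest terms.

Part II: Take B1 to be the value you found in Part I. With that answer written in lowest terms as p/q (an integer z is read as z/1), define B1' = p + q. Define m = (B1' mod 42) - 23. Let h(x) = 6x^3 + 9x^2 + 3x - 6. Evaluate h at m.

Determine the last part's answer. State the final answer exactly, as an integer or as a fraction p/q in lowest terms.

1632

Part I: total draws C(12,5) = 792; favorable C(5,4)*C(7,1) = 35; P = 35/792; answer 35/792
Part II: B1 = 35/792; threaded value p + q = 827; m = 6; 6*(6)^3 + 9*(6)^2 + 3*(6)^1 - 6 = (1296) + (324) + (18) + (-6) = 1632; answer 1632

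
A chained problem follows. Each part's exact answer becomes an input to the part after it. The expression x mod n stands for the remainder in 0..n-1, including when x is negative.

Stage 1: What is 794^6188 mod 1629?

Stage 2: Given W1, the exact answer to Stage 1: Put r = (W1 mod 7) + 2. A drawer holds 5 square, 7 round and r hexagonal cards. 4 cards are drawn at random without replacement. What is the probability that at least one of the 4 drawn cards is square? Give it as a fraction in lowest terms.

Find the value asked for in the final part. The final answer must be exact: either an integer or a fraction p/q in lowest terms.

125/143

Stage 1: squarings mod 1629: 794^1=794, 794^2=13, 794^4=169, 794^8=868, 794^16=826, 794^32=1354, 794^64=691, 794^128=184, 794^256=1276, 794^512=805, 794^1024=1312, 794^2048=1120, 794^4096=70; 794^6188 = 794^4 * 794^8 * 794^32 * 794^2048 * 794^4096 = 1120 (mod 1629); answer 1120
Stage 2: W1 = 1120; r = 2; total draws C(14,4) = 1001; complement C(9,4) = 126; favorable 1001 - 126 = 875; P = 125/143; answer 125/143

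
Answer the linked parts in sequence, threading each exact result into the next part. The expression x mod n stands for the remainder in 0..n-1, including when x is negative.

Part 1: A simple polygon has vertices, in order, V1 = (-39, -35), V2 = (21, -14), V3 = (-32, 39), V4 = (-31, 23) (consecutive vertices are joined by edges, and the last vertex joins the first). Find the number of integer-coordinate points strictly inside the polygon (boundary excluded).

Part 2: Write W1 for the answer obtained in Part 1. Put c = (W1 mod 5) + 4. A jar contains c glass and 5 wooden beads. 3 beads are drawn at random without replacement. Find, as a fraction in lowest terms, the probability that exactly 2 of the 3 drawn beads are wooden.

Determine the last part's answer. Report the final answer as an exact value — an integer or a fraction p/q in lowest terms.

Part 1: cross terms: (-39*-14 - 21*-35)=1281, (21*39 - -32*-14)=371, (-32*23 - -31*39)=473, (-31*-35 - -39*23)=1982; twice the area = |4107| = 4107; area = 4107/2; boundary points = 3 + 53 + 1 + 2 = 59; strictly interior points = area - boundary/2 + 1 = 2025; answer 2025
Part 2: W1 = 2025; c = 4; total draws C(9,3) = 84; favorable C(5,2)*C(4,1) = 40; P = 10/21; answer 10/21

10/21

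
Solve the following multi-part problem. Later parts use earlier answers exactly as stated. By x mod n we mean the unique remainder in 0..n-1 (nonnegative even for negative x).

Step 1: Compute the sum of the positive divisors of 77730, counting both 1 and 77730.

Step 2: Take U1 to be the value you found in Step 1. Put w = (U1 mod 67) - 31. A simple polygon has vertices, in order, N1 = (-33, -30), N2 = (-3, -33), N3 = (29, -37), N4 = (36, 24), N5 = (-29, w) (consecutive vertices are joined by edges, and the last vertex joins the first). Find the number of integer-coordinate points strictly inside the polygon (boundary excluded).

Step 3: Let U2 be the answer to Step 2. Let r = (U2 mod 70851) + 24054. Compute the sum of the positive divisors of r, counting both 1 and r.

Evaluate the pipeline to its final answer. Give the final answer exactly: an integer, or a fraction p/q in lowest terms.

46914

Step 1: 77730 = 2 * 3 * 5 * 2591; sigma = (1 + 2) * (1 + 3) * (1 + 5) * (1 + 2591) = 3 * 4 * 6 * 2592 = 186624; answer 186624
Step 2: U1 = 186624; w = -2; cross terms: (-33*-33 - -3*-30)=999, (-3*-37 - 29*-33)=1068, (29*24 - 36*-37)=2028, (36*-2 - -29*24)=624, (-29*-30 - -33*-2)=804; twice the area = |5523| = 5523; area = 5523/2; boundary points = 3 + 4 + 1 + 13 + 4 = 25; strictly interior points = area - boundary/2 + 1 = 2750; answer 2750
Step 3: U2 = 2750; r = 26804; 26804 = 2^2 * 6701; sigma = (1 + 2 + 4) * (1 + 6701) = 7 * 6702 = 46914; answer 46914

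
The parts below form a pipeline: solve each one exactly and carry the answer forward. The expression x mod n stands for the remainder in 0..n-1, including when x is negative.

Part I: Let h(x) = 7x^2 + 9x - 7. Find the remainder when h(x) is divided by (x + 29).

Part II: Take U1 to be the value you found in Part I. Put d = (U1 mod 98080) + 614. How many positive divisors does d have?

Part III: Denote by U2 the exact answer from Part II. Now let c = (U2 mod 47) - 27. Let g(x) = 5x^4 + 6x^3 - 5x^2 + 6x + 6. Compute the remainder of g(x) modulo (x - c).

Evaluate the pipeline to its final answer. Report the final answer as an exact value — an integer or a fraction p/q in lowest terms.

1323426

Part I: remainder = value at the root: 7*(-29)^2 + 9*(-29)^1 - 7 = (5887) + (-261) + (-7) = 5619; answer 5619
Part II: U1 = 5619; d = 6233; 6233 = 23 * 271; number of divisors = (1+1) * (1+1) = 4; answer 4
Part III: U2 = 4; c = -23; remainder = value at the root: 5*(-23)^4 + 6*(-23)^3 - 5*(-23)^2 + 6*(-23)^1 + 6 = (1399205) + (-73002) + (-2645) + (-138) + (6) = 1323426; answer 1323426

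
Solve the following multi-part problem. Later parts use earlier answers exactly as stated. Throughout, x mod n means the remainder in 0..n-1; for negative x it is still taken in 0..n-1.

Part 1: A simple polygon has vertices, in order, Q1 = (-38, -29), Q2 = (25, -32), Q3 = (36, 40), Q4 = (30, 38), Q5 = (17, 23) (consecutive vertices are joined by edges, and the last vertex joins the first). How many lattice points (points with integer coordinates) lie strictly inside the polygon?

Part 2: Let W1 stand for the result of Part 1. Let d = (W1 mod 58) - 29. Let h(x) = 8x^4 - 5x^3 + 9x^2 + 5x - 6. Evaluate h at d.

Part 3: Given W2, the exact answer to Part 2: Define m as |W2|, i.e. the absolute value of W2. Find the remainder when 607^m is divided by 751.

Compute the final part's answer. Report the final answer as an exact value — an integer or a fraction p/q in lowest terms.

Part 1: cross terms: (-38*-32 - 25*-29)=1941, (25*40 - 36*-32)=2152, (36*38 - 30*40)=168, (30*23 - 17*38)=44, (17*-29 - -38*23)=381; twice the area = |4686| = 4686; area = 2343; boundary points = 3 + 1 + 2 + 1 + 1 = 8; strictly interior points = area - boundary/2 + 1 = 2340; answer 2340
Part 2: W1 = 2340; d = -9; 8*(-9)^4 - 5*(-9)^3 + 9*(-9)^2 + 5*(-9)^1 - 6 = (52488) + (3645) + (729) + (-45) + (-6) = 56811; answer 56811
Part 3: W2 = 56811; m = 56811; squarings mod 751: 607^1=607, 607^2=459, 607^4=401, 607^8=87, 607^16=59, 607^32=477, 607^64=727, 607^128=576, 607^256=585, 607^512=520, 607^1024=40, 607^2048=98, 607^4096=592, 607^8192=498, 607^16384=174, 607^32768=236; 607^56811 = 607^1 * 607^2 * 607^8 * 607^32 * 607^64 * 607^128 * 607^256 * 607^1024 * 607^2048 * 607^4096 * 607^16384 * 607^32768 = 216 (mod 751); answer 216

216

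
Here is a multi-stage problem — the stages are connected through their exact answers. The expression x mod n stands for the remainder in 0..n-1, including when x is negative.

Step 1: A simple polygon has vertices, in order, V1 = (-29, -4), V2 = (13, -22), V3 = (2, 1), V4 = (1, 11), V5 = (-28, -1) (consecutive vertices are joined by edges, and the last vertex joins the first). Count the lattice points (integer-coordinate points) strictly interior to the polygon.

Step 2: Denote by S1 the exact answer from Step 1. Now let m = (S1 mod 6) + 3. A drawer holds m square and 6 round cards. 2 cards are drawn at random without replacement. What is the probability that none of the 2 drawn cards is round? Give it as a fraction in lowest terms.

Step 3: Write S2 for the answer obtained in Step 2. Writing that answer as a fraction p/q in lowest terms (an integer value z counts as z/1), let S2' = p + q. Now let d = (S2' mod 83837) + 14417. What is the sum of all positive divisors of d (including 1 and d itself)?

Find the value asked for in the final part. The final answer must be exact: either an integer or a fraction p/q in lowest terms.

24768

Step 1: cross terms: (-29*-22 - 13*-4)=690, (13*1 - 2*-22)=57, (2*11 - 1*1)=21, (1*-1 - -28*11)=307, (-28*-4 - -29*-1)=83; twice the area = |1158| = 1158; area = 579; boundary points = 6 + 1 + 1 + 1 + 1 = 10; strictly interior points = area - boundary/2 + 1 = 575; answer 575
Step 2: S1 = 575; m = 8; total draws C(14,2) = 91; favorable C(8,2) = 28; P = 4/13; answer 4/13
Step 3: S2 = 4/13; threaded value p + q = 17; d = 14434; 14434 = 2 * 7 * 1031; sigma = (1 + 2) * (1 + 7) * (1 + 1031) = 3 * 8 * 1032 = 24768; answer 24768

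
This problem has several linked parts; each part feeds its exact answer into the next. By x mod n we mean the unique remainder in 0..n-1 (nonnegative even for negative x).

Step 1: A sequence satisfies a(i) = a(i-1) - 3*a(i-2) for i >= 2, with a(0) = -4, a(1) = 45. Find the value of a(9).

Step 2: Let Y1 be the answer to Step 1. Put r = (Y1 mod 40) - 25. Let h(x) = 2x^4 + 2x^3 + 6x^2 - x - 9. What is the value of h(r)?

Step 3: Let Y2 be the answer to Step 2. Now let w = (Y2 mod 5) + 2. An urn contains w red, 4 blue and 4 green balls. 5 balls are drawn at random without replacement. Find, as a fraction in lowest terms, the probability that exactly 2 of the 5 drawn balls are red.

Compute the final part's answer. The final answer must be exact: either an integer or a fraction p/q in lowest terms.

4/11

Step 1: a(2) = 1*(45) - 3*(-4) = 57; iterating: a(2)=57, a(3)=-78, a(4)=-249, a(5)=-15, a(6)=732, a(7)=777, a(8)=-1419, a(9)=-3750; answer -3750
Step 2: Y1 = -3750; r = -15; 2*(-15)^4 + 2*(-15)^3 + 6*(-15)^2 - 1*(-15)^1 - 9 = (101250) + (-6750) + (1350) + (15) + (-9) = 95856; answer 95856
Step 3: Y2 = 95856; w = 3; total draws C(11,5) = 462; favorable C(3,2)*C(8,3) = 168; P = 4/11; answer 4/11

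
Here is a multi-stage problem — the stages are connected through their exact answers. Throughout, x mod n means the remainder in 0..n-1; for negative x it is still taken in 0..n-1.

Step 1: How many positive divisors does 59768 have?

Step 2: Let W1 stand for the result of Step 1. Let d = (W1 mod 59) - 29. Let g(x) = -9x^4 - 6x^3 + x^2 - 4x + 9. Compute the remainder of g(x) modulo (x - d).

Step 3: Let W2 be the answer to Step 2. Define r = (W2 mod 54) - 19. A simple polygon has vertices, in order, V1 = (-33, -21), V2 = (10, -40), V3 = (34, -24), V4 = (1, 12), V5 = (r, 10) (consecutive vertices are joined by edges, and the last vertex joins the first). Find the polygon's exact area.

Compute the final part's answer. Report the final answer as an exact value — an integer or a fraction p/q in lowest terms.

Step 1: 59768 = 2^3 * 31 * 241; number of divisors = (3+1) * (1+1) * (1+1) = 16; answer 16
Step 2: W1 = 16; d = -13; remainder = value at the root: -9*(-13)^4 - 6*(-13)^3 + 1*(-13)^2 - 4*(-13)^1 + 9 = (-257049) + (13182) + (169) + (52) + (9) = -243637; answer -243637
Step 3: W2 = -243637; r = -8; cross terms: (-33*-40 - 10*-21)=1530, (10*-24 - 34*-40)=1120, (34*12 - 1*-24)=432, (1*10 - -8*12)=106, (-8*-21 - -33*10)=498; twice the area = |3686| = 3686; area = 1843; answer 1843

1843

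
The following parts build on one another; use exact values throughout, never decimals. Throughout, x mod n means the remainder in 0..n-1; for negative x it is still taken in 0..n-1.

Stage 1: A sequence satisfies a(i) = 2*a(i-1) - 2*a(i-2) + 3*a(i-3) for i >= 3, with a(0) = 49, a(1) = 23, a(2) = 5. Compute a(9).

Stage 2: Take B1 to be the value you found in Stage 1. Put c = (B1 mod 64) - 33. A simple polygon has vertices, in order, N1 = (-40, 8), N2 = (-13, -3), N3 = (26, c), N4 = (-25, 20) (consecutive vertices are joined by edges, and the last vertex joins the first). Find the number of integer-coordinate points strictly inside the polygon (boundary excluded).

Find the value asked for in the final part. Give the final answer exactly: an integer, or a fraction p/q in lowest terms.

Stage 1: a(3) = 2*(5) - 2*(23) + 3*(49) = 111; iterating: a(3)=111, a(4)=281, a(5)=355, a(6)=481, a(7)=1095, a(8)=2293, a(9)=3839; answer 3839
Stage 2: B1 = 3839; c = 30; cross terms: (-40*-3 - -13*8)=224, (-13*30 - 26*-3)=-312, (26*20 - -25*30)=1270, (-25*8 - -40*20)=600; twice the area = |1782| = 1782; area = 891; boundary points = 1 + 3 + 1 + 3 = 8; strictly interior points = area - boundary/2 + 1 = 888; answer 888

888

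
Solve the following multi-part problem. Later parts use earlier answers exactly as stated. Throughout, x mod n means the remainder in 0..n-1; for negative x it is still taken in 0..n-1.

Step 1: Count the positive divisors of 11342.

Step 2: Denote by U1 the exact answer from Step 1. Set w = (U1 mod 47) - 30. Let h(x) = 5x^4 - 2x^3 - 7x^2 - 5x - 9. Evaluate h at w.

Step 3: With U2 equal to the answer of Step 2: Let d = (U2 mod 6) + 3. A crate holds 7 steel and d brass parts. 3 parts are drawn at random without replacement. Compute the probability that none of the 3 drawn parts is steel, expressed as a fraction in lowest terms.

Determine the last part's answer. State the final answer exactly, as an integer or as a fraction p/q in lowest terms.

8/65

Step 1: 11342 = 2 * 53 * 107; number of divisors = (1+1) * (1+1) * (1+1) = 8; answer 8
Step 2: U1 = 8; w = -22; 5*(-22)^4 - 2*(-22)^3 - 7*(-22)^2 - 5*(-22)^1 - 9 = (1171280) + (21296) + (-3388) + (110) + (-9) = 1189289; answer 1189289
Step 3: U2 = 1189289; d = 8; total draws C(15,3) = 455; favorable C(8,3) = 56; P = 8/65; answer 8/65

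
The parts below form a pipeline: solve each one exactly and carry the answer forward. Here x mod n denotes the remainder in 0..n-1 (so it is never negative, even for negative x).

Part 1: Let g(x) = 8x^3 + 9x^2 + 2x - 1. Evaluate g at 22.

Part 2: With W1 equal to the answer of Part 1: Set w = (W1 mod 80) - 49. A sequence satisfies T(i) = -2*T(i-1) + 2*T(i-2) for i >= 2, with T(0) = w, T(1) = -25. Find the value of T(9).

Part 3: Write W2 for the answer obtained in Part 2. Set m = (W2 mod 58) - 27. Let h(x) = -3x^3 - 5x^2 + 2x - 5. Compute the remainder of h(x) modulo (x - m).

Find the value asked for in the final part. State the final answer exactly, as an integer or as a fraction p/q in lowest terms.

3361

Part 1: 8*(22)^3 + 9*(22)^2 + 2*(22)^1 - 1 = (85184) + (4356) + (44) + (-1) = 89583; answer 89583
Part 2: W1 = 89583; w = 14; T(2) = -2*(-25) + 2*(14) = 78; iterating: T(2)=78, T(3)=-206, T(4)=568, T(5)=-1548, T(6)=4232, T(7)=-11560, T(8)=31584, T(9)=-86288; answer -86288
Part 3: W2 = -86288; m = -11; remainder = value at the root: -3*(-11)^3 - 5*(-11)^2 + 2*(-11)^1 - 5 = (3993) + (-605) + (-22) + (-5) = 3361; answer 3361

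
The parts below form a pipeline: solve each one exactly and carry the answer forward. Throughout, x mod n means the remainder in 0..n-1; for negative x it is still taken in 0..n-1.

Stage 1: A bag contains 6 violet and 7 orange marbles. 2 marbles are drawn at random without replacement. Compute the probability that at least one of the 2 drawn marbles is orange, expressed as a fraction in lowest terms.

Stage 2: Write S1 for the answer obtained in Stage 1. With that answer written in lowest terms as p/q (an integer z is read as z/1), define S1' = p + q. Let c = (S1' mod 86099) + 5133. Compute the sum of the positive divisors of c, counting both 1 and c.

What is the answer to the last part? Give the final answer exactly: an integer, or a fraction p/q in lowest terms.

12768

Stage 1: total draws C(13,2) = 78; complement C(6,2) = 15; favorable 78 - 15 = 63; P = 21/26; answer 21/26
Stage 2: S1 = 21/26; threaded value p + q = 47; c = 5180; 5180 = 2^2 * 5 * 7 * 37; sigma = (1 + 2 + 4) * (1 + 5) * (1 + 7) * (1 + 37) = 7 * 6 * 8 * 38 = 12768; answer 12768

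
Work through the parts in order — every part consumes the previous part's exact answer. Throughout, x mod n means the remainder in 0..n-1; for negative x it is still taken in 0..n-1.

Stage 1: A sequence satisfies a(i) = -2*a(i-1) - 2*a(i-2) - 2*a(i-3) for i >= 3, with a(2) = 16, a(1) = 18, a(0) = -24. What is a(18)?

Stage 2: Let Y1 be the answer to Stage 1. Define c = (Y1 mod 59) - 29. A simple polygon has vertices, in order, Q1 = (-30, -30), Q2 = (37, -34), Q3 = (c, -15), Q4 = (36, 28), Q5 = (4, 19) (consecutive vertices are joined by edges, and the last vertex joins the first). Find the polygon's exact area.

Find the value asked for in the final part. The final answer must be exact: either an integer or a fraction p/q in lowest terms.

Stage 1: a(3) = -2*(16) - 2*(18) - 2*(-24) = -20; iterating: a(3)=-20, a(4)=-28, a(5)=64, a(6)=-32, a(7)=-8, a(8)=-48, a(9)=176, a(10)=-240, a(11)=224, a(12)=-320, a(13)=672, a(14)=-1152, a(15)=1600, a(16)=-2240, a(17)=3584, a(18)=-5888; answer -5888
Stage 2: Y1 = -5888; c = -17; cross terms: (-30*-34 - 37*-30)=2130, (37*-15 - -17*-34)=-1133, (-17*28 - 36*-15)=64, (36*19 - 4*28)=572, (4*-30 - -30*19)=450; twice the area = |2083| = 2083; area = 2083/2; answer 2083/2

2083/2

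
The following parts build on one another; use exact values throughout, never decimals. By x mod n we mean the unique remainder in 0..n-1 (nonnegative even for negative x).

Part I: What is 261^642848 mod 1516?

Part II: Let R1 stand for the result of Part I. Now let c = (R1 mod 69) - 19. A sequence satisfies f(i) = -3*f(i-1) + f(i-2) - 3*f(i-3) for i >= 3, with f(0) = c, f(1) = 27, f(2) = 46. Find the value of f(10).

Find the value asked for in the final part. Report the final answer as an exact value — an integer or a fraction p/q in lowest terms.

Part I: squarings mod 1516: 261^1=261, 261^2=1417, 261^4=705, 261^8=1293, 261^16=1217, 261^32=1473, 261^64=333, 261^128=221, 261^256=329, 261^512=605, 261^1024=669, 261^2048=341, 261^4096=1065, 261^8192=257, 261^16384=861, 261^32768=1513, 261^65536=9, 261^131072=81, 261^262144=497, 261^524288=1417; 261^642848 = 261^32 * 261^256 * 261^512 * 261^1024 * 261^2048 * 261^16384 * 261^32768 * 261^65536 * 261^524288 = 1229 (mod 1516); answer 1229
Part II: R1 = 1229; c = 37; f(3) = -3*(46) + 1*(27) - 3*(37) = -222; iterating: f(3)=-222, f(4)=631, f(5)=-2253, f(6)=8056, f(7)=-28314, f(8)=99757, f(9)=-351753, f(10)=1239958; answer 1239958

1239958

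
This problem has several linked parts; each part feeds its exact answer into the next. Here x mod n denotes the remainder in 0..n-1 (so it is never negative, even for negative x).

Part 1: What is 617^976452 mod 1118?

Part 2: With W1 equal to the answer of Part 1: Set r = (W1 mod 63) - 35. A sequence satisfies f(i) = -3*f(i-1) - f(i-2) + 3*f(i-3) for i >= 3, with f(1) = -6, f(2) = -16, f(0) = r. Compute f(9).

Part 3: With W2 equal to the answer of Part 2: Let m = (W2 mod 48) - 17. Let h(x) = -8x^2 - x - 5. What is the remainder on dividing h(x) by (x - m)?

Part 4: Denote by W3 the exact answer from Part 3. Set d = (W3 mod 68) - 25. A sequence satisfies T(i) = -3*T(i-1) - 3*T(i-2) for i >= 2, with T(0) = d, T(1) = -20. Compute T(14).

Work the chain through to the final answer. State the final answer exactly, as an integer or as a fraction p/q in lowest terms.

94041

Part 1: squarings mod 1118: 617^1=617, 617^2=569, 617^4=659, 617^8=497, 617^16=1049, 617^32=289, 617^64=789, 617^128=913, 617^256=659, 617^512=497, 617^1024=1049, 617^2048=289, 617^4096=789, 617^8192=913, 617^16384=659, 617^32768=497, 617^65536=1049, 617^131072=289, 617^262144=789, 617^524288=913; 617^976452 = 617^4 * 617^64 * 617^512 * 617^1024 * 617^8192 * 617^16384 * 617^32768 * 617^131072 * 617^262144 * 617^524288 = 391 (mod 1118); answer 391
Part 2: W1 = 391; r = -22; f(3) = -3*(-16) - 1*(-6) + 3*(-22) = -12; iterating: f(3)=-12, f(4)=34, f(5)=-138, f(6)=344, f(7)=-792, f(8)=1618, f(9)=-3030; answer -3030
Part 3: W2 = -3030; m = 25; remainder = value at the root: -8*(25)^2 - 1*(25)^1 - 5 = (-5000) + (-25) + (-5) = -5030; answer -5030
Part 4: W3 = -5030; d = -23; T(2) = -3*(-20) - 3*(-23) = 129; iterating: T(2)=129, T(3)=-327, T(4)=594, T(5)=-801, T(6)=621, T(7)=540, T(8)=-3483, T(9)=8829, T(10)=-16038, T(11)=21627, T(12)=-16767, T(13)=-14580, T(14)=94041; answer 94041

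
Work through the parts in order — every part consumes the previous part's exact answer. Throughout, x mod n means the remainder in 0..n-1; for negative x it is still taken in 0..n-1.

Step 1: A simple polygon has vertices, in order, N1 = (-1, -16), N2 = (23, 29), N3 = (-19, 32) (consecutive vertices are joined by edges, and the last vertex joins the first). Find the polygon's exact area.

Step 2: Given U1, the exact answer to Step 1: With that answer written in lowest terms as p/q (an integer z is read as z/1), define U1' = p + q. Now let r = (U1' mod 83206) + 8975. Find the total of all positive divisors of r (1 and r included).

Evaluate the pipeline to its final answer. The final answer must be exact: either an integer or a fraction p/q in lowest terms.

Step 1: cross terms: (-1*29 - 23*-16)=339, (23*32 - -19*29)=1287, (-19*-16 - -1*32)=336; twice the area = |1962| = 1962; area = 981; answer 981
Step 2: U1 = 981; threaded value p + q = 982; r = 9957; 9957 = 3 * 3319; sigma = (1 + 3) * (1 + 3319) = 4 * 3320 = 13280; answer 13280

13280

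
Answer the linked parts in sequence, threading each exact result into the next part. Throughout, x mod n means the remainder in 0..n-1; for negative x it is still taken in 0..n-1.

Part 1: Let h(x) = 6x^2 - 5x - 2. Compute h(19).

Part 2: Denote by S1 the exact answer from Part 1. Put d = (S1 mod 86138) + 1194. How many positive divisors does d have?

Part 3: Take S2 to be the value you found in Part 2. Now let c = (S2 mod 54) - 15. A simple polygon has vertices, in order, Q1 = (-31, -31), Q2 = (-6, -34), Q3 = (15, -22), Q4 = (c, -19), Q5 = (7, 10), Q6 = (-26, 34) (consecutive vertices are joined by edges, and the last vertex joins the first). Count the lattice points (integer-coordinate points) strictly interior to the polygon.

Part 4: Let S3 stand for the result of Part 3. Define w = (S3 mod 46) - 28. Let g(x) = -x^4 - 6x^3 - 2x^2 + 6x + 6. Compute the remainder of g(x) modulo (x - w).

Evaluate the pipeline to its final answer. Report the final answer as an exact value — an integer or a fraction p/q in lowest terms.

-1194

Part 1: 6*(19)^2 - 5*(19)^1 - 2 = (2166) + (-95) + (-2) = 2069; answer 2069
Part 2: S1 = 2069; d = 3263; 3263 = 13 * 251; number of divisors = (1+1) * (1+1) = 4; answer 4
Part 3: S2 = 4; c = -11; cross terms: (-31*-34 - -6*-31)=868, (-6*-22 - 15*-34)=642, (15*-19 - -11*-22)=-527, (-11*10 - 7*-19)=23, (7*34 - -26*10)=498, (-26*-31 - -31*34)=1860; twice the area = |3364| = 3364; area = 1682; boundary points = 1 + 3 + 1 + 1 + 3 + 5 = 14; strictly interior points = area - boundary/2 + 1 = 1676; answer 1676
Part 4: S3 = 1676; w = -8; remainder = value at the root: -1*(-8)^4 - 6*(-8)^3 - 2*(-8)^2 + 6*(-8)^1 + 6 = (-4096) + (3072) + (-128) + (-48) + (6) = -1194; answer -1194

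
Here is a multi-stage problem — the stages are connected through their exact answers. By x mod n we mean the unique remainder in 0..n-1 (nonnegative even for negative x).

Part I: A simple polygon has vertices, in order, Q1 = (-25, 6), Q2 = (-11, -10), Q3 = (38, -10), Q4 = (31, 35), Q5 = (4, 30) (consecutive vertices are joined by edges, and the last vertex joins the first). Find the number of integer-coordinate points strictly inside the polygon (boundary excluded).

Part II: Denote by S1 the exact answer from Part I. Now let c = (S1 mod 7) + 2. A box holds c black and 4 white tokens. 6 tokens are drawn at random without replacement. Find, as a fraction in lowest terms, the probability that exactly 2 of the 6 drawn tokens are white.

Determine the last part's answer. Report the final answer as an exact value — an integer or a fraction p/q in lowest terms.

Part I: cross terms: (-25*-10 - -11*6)=316, (-11*-10 - 38*-10)=490, (38*35 - 31*-10)=1640, (31*30 - 4*35)=790, (4*6 - -25*30)=774; twice the area = |4010| = 4010; area = 2005; boundary points = 2 + 49 + 1 + 1 + 1 = 54; strictly interior points = area - boundary/2 + 1 = 1979; answer 1979
Part II: S1 = 1979; c = 7; total draws C(11,6) = 462; favorable C(4,2)*C(7,4) = 210; P = 5/11; answer 5/11

5/11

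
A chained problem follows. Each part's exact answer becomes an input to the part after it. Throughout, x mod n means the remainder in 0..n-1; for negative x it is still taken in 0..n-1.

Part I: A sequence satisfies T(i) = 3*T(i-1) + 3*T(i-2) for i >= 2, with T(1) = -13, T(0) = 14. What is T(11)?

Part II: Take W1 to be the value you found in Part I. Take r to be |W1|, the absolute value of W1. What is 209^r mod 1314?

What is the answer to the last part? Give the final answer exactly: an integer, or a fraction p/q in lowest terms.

521

Part I: T(2) = 3*(-13) + 3*(14) = 3; iterating: T(2)=3, T(3)=-30, T(4)=-81, T(5)=-333, T(6)=-1242, T(7)=-4725, T(8)=-17901, T(9)=-67878, T(10)=-257337, T(11)=-975645; answer -975645
Part II: W1 = -975645; r = 975645; squarings mod 1314: 209^1=209, 209^2=319, 209^4=583, 209^8=877, 209^16=439, 209^32=877, 209^64=439, 209^128=877, 209^256=439, 209^512=877, 209^1024=439, 209^2048=877, 209^4096=439, 209^8192=877, 209^16384=439, 209^32768=877, 209^65536=439, 209^131072=877, 209^262144=439, 209^524288=877; 209^975645 = 209^1 * 209^4 * 209^8 * 209^16 * 209^256 * 209^512 * 209^8192 * 209^16384 * 209^32768 * 209^131072 * 209^262144 * 209^524288 = 521 (mod 1314); answer 521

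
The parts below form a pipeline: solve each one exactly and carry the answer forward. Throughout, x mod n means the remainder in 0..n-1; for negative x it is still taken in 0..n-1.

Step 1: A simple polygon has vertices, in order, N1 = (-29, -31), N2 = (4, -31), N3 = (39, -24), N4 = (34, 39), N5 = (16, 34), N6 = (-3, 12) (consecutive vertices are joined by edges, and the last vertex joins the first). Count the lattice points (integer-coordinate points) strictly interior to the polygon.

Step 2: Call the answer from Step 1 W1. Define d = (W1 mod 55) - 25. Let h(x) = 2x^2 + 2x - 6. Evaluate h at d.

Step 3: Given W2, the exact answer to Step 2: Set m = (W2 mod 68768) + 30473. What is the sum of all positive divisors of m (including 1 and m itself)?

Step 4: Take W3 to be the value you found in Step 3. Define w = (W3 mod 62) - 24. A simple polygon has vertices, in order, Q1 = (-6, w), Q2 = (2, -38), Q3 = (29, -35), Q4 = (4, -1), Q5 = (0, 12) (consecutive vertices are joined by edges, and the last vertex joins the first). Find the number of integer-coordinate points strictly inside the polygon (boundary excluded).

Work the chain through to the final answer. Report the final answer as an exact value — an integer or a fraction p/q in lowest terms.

Step 1: cross terms: (-29*-31 - 4*-31)=1023, (4*-24 - 39*-31)=1113, (39*39 - 34*-24)=2337, (34*34 - 16*39)=532, (16*12 - -3*34)=294, (-3*-31 - -29*12)=441; twice the area = |5740| = 5740; area = 2870; boundary points = 33 + 7 + 1 + 1 + 1 + 1 = 44; strictly interior points = area - boundary/2 + 1 = 2849; answer 2849
Step 2: W1 = 2849; d = 19; 2*(19)^2 + 2*(19)^1 - 6 = (722) + (38) + (-6) = 754; answer 754
Step 3: W2 = 754; m = 31227; 31227 = 3 * 7 * 1487; sigma = (1 + 3) * (1 + 7) * (1 + 1487) = 4 * 8 * 1488 = 47616; answer 47616
Step 4: W3 = 47616; w = -24; cross terms: (-6*-38 - 2*-24)=276, (2*-35 - 29*-38)=1032, (29*-1 - 4*-35)=111, (4*12 - 0*-1)=48, (0*-24 - -6*12)=72; twice the area = |1539| = 1539; area = 1539/2; boundary points = 2 + 3 + 1 + 1 + 6 = 13; strictly interior points = area - boundary/2 + 1 = 764; answer 764

764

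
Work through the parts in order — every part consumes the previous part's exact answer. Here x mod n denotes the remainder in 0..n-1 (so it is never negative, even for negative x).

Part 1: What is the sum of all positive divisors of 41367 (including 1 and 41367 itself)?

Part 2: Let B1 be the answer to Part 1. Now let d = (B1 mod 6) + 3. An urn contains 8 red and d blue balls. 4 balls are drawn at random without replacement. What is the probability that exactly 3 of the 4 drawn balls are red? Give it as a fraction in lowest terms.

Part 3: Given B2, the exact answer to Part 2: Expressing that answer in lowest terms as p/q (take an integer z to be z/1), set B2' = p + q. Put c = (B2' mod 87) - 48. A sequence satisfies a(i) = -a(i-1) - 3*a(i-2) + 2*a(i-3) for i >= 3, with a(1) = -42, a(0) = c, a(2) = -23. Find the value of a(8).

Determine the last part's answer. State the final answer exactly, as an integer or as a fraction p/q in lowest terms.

Part 1: 41367 = 3 * 13789; sigma = (1 + 3) * (1 + 13789) = 4 * 13790 = 55160; answer 55160
Part 2: B1 = 55160; d = 5; total draws C(13,4) = 715; favorable C(8,3)*C(5,1) = 280; P = 56/143; answer 56/143
Part 3: B2 = 56/143; threaded value p + q = 199; c = -23; a(3) = -1*(-23) - 3*(-42) + 2*(-23) = 103; iterating: a(3)=103, a(4)=-118, a(5)=-237, a(6)=797, a(7)=-322, a(8)=-2543; answer -2543

-2543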